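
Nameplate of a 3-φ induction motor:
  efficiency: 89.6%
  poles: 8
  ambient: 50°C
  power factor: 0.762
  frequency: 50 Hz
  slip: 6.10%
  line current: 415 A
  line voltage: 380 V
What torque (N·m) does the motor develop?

P_in = √3·V·I·cosφ = 1.732 × 380 × 415 × 0.762 = 208130 W
P_out = η·P_in = 0.896 × 208130 = 186484 W
n_s = 120×50/8 = 750 rpm; n = 750×(1−0.061) = 704 rpm
ω = 2π×704/60 = 73.72 rad/s
τ = P_out/ω = 186484/73.72 = 2530 N·m

2530 N·m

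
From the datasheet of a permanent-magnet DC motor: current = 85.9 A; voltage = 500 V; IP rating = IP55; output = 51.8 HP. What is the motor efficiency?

90.0 %

P_out = 51.8 × 746 = 38643 W
P_in = V·I = 500 × 85.9 = 42950 W
η = P_out / P_in = 38643 / 42950 = 0.900 = 90.0%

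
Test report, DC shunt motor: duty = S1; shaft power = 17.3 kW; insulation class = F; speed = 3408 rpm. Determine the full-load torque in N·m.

ω = 2π × 3408/60 = 356.9 rad/s
τ = P/ω = 17300/356.9 = 48.5 N·m

48.5 N·m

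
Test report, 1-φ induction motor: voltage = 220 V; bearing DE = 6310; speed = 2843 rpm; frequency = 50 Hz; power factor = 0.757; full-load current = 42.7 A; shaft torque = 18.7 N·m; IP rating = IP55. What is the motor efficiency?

78.3 %

ω = 2π × 2843/60 = 297.7 rad/s; P_out = τω = 18.7 × 297.7 = 5567 W
P_in = V·I·cosφ = 220 × 42.7 × 0.757 = 7111 W
η = P_out / P_in = 5567 / 7111 = 0.783 = 78.3%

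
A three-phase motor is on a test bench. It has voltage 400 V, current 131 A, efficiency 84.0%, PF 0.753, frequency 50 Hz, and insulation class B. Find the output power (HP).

77 HP

P_in = √3·V·I·cosφ = 1.732 × 400 × 131 × 0.753 = 68340 W
P_out = η·P_in = 0.84 × 68340 = 57406 W
= 57406/746 = 77 HP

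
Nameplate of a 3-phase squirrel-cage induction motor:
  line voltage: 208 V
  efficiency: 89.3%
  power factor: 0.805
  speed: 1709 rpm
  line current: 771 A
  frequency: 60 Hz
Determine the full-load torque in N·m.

P_in = √3·V·I·cosφ = 1.732 × 208 × 771 × 0.805 = 223595 W
P_out = η·P_in = 0.893 × 223595 = 199670 W
n = 1709 rpm
ω = 2π×1709/60 = 179 rad/s
τ = P_out/ω = 199670/179 = 1120 N·m

1120 N·m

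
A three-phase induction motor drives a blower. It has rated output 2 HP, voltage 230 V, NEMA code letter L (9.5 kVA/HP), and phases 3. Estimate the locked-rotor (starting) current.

47.7 A

S_LR = 9.5 × 2 = 19 kVA
I_LR = S_LR/(√3·V_L) = 19000/(1.732×230) = 47.7 A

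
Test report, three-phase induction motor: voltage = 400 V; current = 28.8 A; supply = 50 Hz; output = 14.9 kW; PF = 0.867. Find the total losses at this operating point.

2400 W

P_in = √3·V·I·cosφ = 1.732×400×28.8×0.867 = 17299 W
P_out = 14900 W
Losses = P_in − P_out = 17299 − 14900 = 2399 W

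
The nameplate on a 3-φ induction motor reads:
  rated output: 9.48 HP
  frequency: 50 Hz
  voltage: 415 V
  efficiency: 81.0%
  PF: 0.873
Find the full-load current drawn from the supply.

13.9 A

P_out = 9.48 × 746 = 7072 W
P_in = P_out / η = 7072 / 0.810 = 8731 W
I_L = P_in / (√3·V_L·cosφ) = 8731 / (1.732 × 415 × 0.873) = 13.9 A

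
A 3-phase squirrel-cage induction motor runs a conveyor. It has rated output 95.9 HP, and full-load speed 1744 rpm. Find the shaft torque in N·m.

P_out = 95.9 × 746 = 71541 W
ω = 2π × 1744/60 = 182.6 rad/s
τ = P_out/ω = 71541/182.6 = 392 N·m

392 N·m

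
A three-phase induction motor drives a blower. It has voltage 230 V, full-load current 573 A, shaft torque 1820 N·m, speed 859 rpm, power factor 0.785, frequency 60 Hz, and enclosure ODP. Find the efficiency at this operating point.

91.4 %

ω = 2π × 859/60 = 89.95 rad/s; P_out = τω = 1820 × 89.95 = 163709 W
P_in = √3·V_L·I_L·cosφ = 1.732 × 230 × 573 × 0.785 = 179184 W
η = P_out / P_in = 163709 / 179184 = 0.914 = 91.4%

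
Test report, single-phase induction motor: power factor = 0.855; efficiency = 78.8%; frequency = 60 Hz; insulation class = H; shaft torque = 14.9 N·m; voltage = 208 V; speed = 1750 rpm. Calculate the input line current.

19.5 A

ω = 2π×1750/60 = 183.3 rad/s; P_out = τω = 14.9 × 183.3 = 2731 W
P_in = P_out / η = 2731 / 0.788 = 3466 W
I = P_in / (V·cosφ) = 3466 / (208 × 0.855) = 19.5 A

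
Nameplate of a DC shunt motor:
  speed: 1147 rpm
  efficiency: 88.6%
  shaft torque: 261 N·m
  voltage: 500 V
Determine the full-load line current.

70.8 A

ω = 2π×1147/60 = 120.1 rad/s; P_out = τω = 261 × 120.1 = 31346 W
P_in = P_out / η = 31346 / 0.886 = 35379 W
I = P_in / V = 35379 / 500 = 70.8 A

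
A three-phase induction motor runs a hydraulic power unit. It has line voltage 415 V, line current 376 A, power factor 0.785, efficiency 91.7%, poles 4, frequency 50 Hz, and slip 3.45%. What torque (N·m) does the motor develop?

P_in = √3·V·I·cosφ = 1.732 × 415 × 376 × 0.785 = 212155 W
P_out = η·P_in = 0.917 × 212155 = 194546 W
n_s = 120×50/4 = 1500 rpm; n = 1500×(1−0.0345) = 1448 rpm
ω = 2π×1448/60 = 151.6 rad/s
τ = P_out/ω = 194546/151.6 = 1280 N·m

1280 N·m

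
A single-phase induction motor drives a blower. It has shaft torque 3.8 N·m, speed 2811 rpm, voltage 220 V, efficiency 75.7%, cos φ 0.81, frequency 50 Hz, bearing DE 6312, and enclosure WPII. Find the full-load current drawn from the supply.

8.29 A

ω = 2π×2811/60 = 294.4 rad/s; P_out = τω = 3.8 × 294.4 = 1119 W
P_in = P_out / η = 1119 / 0.757 = 1478 W
I = P_in / (V·cosφ) = 1478 / (220 × 0.81) = 8.29 A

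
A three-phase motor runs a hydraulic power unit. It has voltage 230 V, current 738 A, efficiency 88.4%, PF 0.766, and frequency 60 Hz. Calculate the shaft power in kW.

199 kW

P_in = √3·V·I·cosφ = 1.732 × 230 × 738 × 0.766 = 225196 W
P_out = η·P_in = 0.884 × 225196 = 199073 W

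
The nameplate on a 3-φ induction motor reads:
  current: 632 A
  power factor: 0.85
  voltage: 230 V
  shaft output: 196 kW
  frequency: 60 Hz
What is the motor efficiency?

91.6 %

P_out = 196 kW = 196000 W
P_in = √3·V_L·I_L·cosφ = 1.732 × 230 × 632 × 0.85 = 213999 W
η = P_out / P_in = 196000 / 213999 = 0.916 = 91.6%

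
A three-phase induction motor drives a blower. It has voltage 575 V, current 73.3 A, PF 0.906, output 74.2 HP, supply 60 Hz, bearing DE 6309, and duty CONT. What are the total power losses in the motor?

10.8 kW

P_in = √3·V·I·cosφ = 1.732×575×73.3×0.906 = 66138 W
P_out = 74.2×746 = 55353 W
Losses = P_in − P_out = 66138 − 55353 = 10785 W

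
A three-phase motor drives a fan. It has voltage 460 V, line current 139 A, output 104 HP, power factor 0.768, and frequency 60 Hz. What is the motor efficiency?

91.2 %

P_out = 104 × 746 = 77584 W
P_in = √3·V_L·I_L·cosφ = 1.732 × 460 × 139 × 0.768 = 85051 W
η = P_out / P_in = 77584 / 85051 = 0.912 = 91.2%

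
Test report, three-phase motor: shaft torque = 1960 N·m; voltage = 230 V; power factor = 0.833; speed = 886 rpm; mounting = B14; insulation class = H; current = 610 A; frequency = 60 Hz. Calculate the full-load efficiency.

ω = 2π × 886/60 = 92.78 rad/s; P_out = τω = 1960 × 92.78 = 181849 W
P_in = √3·V_L·I_L·cosφ = 1.732 × 230 × 610 × 0.833 = 202419 W
η = P_out / P_in = 181849 / 202419 = 0.898 = 89.8%

89.8 %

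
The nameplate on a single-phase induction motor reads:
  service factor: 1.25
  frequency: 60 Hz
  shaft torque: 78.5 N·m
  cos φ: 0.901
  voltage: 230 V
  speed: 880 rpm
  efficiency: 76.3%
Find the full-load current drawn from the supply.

45.8 A

ω = 2π×880/60 = 92.15 rad/s; P_out = τω = 78.5 × 92.15 = 7234 W
P_in = P_out / η = 7234 / 0.763 = 9481 W
I = P_in / (V·cosφ) = 9481 / (230 × 0.901) = 45.8 A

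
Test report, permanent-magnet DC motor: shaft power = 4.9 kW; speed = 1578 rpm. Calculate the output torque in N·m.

29.7 N·m

ω = 2π × 1578/60 = 165.2 rad/s
τ = P/ω = 4900/165.2 = 29.7 N·m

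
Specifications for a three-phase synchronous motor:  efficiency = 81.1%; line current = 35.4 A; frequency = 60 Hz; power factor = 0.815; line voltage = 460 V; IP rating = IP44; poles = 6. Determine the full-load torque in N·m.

P_in = √3·V·I·cosφ = 1.732 × 460 × 35.4 × 0.815 = 22986 W
P_out = η·P_in = 0.811 × 22986 = 18642 W
n = n_s = 120×60/6 = 1200 rpm (synchronous)
ω = 2π×1200/60 = 125.7 rad/s
τ = P_out/ω = 18642/125.7 = 148 N·m

148 N·m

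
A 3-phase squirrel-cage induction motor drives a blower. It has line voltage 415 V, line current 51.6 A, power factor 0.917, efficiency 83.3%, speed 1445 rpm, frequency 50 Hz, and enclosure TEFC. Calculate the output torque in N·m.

P_in = √3·V·I·cosφ = 1.732 × 415 × 51.6 × 0.917 = 34011 W
P_out = η·P_in = 0.833 × 34011 = 28331 W
n = 1445 rpm
ω = 2π×1445/60 = 151.3 rad/s
τ = P_out/ω = 28331/151.3 = 187 N·m

187 N·m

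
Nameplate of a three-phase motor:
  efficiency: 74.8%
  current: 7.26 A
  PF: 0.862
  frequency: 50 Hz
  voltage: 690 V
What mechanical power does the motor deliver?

P_in = √3·V·I·cosφ = 1.732 × 690 × 7.26 × 0.862 = 7479 W
P_out = η·P_in = 0.748 × 7479 = 5594 W

5.59 kW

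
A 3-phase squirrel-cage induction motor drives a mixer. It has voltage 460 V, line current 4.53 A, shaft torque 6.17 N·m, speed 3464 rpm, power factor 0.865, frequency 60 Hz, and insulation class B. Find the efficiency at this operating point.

71.7 %

ω = 2π × 3464/60 = 362.7 rad/s; P_out = τω = 6.17 × 362.7 = 2238 W
P_in = √3·V_L·I_L·cosφ = 1.732 × 460 × 4.53 × 0.865 = 3122 W
η = P_out / P_in = 2238 / 3122 = 0.717 = 71.7%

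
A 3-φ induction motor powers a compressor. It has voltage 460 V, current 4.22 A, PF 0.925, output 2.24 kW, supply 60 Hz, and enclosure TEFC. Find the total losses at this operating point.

870 W

P_in = √3·V·I·cosφ = 1.732×460×4.22×0.925 = 3110 W
P_out = 2240 W
Losses = P_in − P_out = 3110 − 2240 = 870 W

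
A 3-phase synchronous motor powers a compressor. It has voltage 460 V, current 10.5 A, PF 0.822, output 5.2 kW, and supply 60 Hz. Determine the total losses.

P_in = √3·V·I·cosφ = 1.732×460×10.5×0.822 = 6876 W
P_out = 5200 W
Losses = P_in − P_out = 6876 − 5200 = 1676 W

1.68 kW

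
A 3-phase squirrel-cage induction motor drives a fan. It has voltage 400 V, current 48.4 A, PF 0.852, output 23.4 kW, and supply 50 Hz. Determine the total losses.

5.17 kW

P_in = √3·V·I·cosφ = 1.732×400×48.4×0.852 = 28569 W
P_out = 23400 W
Losses = P_in − P_out = 28569 − 23400 = 5169 W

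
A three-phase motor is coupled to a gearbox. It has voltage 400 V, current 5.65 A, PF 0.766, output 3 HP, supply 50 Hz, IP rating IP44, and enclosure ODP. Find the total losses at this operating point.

P_in = √3·V·I·cosφ = 1.732×400×5.65×0.766 = 2998 W
P_out = 3×746 = 2238 W
Losses = P_in − P_out = 2998 − 2238 = 760 W

760 W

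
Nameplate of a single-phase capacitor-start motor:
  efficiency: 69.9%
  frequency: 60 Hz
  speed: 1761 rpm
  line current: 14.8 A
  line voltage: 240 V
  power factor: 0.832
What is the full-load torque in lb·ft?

8.26 lb·ft

P_in = V·I·cosφ = 240 × 14.8 × 0.832 = 2955 W
P_out = η·P_in = 0.699 × 2955 = 2066 W
n = 1761 rpm
ω = 2π×1761/60 = 184.4 rad/s
τ = P_out/ω = 2066/184.4 = 11.2 N·m
In lb·ft: 11.2/1.356 = 8.26 lb·ft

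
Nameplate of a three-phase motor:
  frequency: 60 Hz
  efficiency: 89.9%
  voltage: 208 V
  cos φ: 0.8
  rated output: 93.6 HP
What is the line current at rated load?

P_out = 93.6 × 746 = 69826 W
P_in = P_out / η = 69826 / 0.899 = 77671 W
I_L = P_in / (√3·V_L·cosφ) = 77671 / (1.732 × 208 × 0.8) = 269 A

269 A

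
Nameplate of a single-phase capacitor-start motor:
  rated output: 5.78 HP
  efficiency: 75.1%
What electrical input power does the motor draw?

P_out = 5.78 × 746 = 4312 W
P_in = P_out/η = 4312/0.751 = 5742 W = 5.74 kW

5.74 kW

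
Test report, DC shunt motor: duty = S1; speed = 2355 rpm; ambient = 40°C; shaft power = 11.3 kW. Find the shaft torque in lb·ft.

33.8 lb·ft

ω = 2π × 2355/60 = 246.6 rad/s
τ = P/ω = 11300/246.6 = 45.82 N·m
In lb·ft: 45.82/1.356 = 33.8 lb·ft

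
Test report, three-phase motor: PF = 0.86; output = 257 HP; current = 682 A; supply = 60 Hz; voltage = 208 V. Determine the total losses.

19.6 kW

P_in = √3·V·I·cosφ = 1.732×208×682×0.86 = 211297 W
P_out = 257×746 = 191722 W
Losses = P_in − P_out = 211297 − 191722 = 19575 W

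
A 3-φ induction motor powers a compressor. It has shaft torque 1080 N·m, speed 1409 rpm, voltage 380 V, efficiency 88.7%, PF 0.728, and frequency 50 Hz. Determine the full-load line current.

ω = 2π×1409/60 = 147.6 rad/s; P_out = τω = 1080 × 147.6 = 159408 W
P_in = P_out / η = 159408 / 0.887 = 179716 W
I_L = P_in / (√3·V_L·cosφ) = 179716 / (1.732 × 380 × 0.728) = 375 A

375 A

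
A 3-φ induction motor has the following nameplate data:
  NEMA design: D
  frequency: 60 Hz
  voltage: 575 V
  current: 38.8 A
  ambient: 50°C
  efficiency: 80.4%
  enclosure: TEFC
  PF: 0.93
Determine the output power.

28.9 kW

P_in = √3·V·I·cosφ = 1.732 × 575 × 38.8 × 0.93 = 35936 W
P_out = η·P_in = 0.804 × 35936 = 28893 W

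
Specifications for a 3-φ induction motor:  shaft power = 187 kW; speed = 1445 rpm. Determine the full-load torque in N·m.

1240 N·m

ω = 2π × 1445/60 = 151.3 rad/s
τ = P/ω = 187000/151.3 = 1240 N·m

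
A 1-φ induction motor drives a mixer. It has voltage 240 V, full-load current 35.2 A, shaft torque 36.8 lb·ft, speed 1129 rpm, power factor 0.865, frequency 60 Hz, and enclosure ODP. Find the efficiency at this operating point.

τ = 36.8 lb·ft × 1.356 = 49.9 N·m
ω = 2π × 1129/60 = 118.2 rad/s; P_out = τω = 49.9 × 118.2 = 5898 W
P_in = V·I·cosφ = 240 × 35.2 × 0.865 = 7308 W
η = P_out / P_in = 5898 / 7308 = 0.807 = 80.7%

80.7 %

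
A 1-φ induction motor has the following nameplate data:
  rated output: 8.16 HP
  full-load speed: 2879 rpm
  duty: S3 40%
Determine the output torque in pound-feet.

P_out = 8.16 × 746 = 6087 W
ω = 2π × 2879/60 = 301.5 rad/s
τ = P_out/ω = 6087/301.5 = 20.19 N·m
In lb·ft: 20.19/1.356 = 14.9 lb·ft

14.9 lb·ft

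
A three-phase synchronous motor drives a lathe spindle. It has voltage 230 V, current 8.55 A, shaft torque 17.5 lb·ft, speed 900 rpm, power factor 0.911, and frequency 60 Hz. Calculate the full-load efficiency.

72.1 %

τ = 17.5 lb·ft × 1.356 = 23.73 N·m
ω = 2π × 900/60 = 94.25 rad/s; P_out = τω = 23.73 × 94.25 = 2237 W
P_in = √3·V_L·I_L·cosφ = 1.732 × 230 × 8.55 × 0.911 = 3103 W
η = P_out / P_in = 2237 / 3103 = 0.721 = 72.1%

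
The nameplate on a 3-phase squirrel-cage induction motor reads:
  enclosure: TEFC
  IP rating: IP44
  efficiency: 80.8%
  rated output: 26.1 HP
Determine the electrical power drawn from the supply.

P_out = 26.1 × 746 = 19471 W
P_in = P_out/η = 19471/0.808 = 24098 W = 24.1 kW

24.1 kW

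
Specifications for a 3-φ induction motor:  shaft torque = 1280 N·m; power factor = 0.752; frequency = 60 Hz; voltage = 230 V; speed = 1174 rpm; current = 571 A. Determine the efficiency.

92.0 %

ω = 2π × 1174/60 = 122.9 rad/s; P_out = τω = 1280 × 122.9 = 157312 W
P_in = √3·V_L·I_L·cosφ = 1.732 × 230 × 571 × 0.752 = 171053 W
η = P_out / P_in = 157312 / 171053 = 0.920 = 92.0%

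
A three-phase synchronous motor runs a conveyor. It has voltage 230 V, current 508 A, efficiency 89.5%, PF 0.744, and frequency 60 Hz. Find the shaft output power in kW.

135 kW

P_in = √3·V·I·cosφ = 1.732 × 230 × 508 × 0.744 = 150561 W
P_out = η·P_in = 0.895 × 150561 = 134752 W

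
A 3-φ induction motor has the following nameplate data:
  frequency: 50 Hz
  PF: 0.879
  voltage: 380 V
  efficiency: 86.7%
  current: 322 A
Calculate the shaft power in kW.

162 kW

P_in = √3·V·I·cosφ = 1.732 × 380 × 322 × 0.879 = 186284 W
P_out = η·P_in = 0.867 × 186284 = 161508 W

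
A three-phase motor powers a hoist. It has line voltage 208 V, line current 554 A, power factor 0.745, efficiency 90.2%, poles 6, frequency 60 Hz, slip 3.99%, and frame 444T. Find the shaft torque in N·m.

P_in = √3·V·I·cosφ = 1.732 × 208 × 554 × 0.745 = 148688 W
P_out = η·P_in = 0.902 × 148688 = 134117 W
n_s = 120×60/6 = 1200 rpm; n = 1200×(1−0.0399) = 1152 rpm
ω = 2π×1152/60 = 120.6 rad/s
τ = P_out/ω = 134117/120.6 = 1110 N·m

1110 N·m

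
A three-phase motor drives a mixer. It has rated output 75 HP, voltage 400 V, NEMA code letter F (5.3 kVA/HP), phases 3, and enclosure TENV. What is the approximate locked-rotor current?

S_LR = 5.3 × 75 = 397.5 kVA
I_LR = S_LR/(√3·V_L) = 397500/(1.732×400) = 574 A

574 A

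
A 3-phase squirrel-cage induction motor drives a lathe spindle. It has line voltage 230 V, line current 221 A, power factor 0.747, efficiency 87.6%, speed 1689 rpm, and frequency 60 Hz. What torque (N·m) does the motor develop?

326 N·m

P_in = √3·V·I·cosφ = 1.732 × 230 × 221 × 0.747 = 65764 W
P_out = η·P_in = 0.876 × 65764 = 57609 W
n = 1689 rpm
ω = 2π×1689/60 = 176.9 rad/s
τ = P_out/ω = 57609/176.9 = 326 N·m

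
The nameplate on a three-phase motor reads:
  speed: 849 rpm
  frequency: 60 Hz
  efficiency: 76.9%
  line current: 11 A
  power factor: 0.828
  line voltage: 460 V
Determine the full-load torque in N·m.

62.8 N·m

P_in = √3·V·I·cosφ = 1.732 × 460 × 11 × 0.828 = 7257 W
P_out = η·P_in = 0.769 × 7257 = 5581 W
n = 849 rpm
ω = 2π×849/60 = 88.91 rad/s
τ = P_out/ω = 5581/88.91 = 62.8 N·m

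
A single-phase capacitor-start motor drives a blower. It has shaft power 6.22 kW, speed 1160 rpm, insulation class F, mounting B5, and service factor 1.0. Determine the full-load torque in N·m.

51.2 N·m

ω = 2π × 1160/60 = 121.5 rad/s
τ = P/ω = 6220/121.5 = 51.2 N·m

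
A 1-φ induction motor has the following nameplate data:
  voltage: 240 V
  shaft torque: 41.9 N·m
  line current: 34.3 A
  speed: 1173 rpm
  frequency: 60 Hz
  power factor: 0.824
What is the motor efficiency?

75.9 %

ω = 2π × 1173/60 = 122.8 rad/s; P_out = τω = 41.9 × 122.8 = 5145 W
P_in = V·I·cosφ = 240 × 34.3 × 0.824 = 6783 W
η = P_out / P_in = 5145 / 6783 = 0.759 = 75.9%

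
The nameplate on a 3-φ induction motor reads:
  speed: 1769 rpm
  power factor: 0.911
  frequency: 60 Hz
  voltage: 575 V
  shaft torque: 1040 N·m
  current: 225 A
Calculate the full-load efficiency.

94.4 %

ω = 2π × 1769/60 = 185.2 rad/s; P_out = τω = 1040 × 185.2 = 192608 W
P_in = √3·V_L·I_L·cosφ = 1.732 × 575 × 225 × 0.911 = 204135 W
η = P_out / P_in = 192608 / 204135 = 0.944 = 94.4%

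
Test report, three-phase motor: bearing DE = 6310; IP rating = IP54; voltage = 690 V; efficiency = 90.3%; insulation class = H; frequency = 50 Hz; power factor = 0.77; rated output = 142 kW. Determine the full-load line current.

P_out = 142 kW = 142000 W
P_in = P_out / η = 142000 / 0.903 = 157254 W
I_L = P_in / (√3·V_L·cosφ) = 157254 / (1.732 × 690 × 0.77) = 171 A

171 A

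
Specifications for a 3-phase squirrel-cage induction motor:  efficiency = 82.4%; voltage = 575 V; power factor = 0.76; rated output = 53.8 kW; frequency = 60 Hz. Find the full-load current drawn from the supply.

P_out = 53.8 kW = 53800 W
P_in = P_out / η = 53800 / 0.824 = 65291 W
I_L = P_in / (√3·V_L·cosφ) = 65291 / (1.732 × 575 × 0.76) = 86.3 A

86.3 A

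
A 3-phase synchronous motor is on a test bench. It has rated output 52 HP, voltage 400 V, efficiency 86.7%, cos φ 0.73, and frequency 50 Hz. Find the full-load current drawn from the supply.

P_out = 52 × 746 = 38792 W
P_in = P_out / η = 38792 / 0.867 = 44743 W
I_L = P_in / (√3·V_L·cosφ) = 44743 / (1.732 × 400 × 0.73) = 88.5 A

88.5 A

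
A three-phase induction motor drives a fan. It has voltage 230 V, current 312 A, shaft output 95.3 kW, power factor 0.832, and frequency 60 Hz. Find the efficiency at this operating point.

P_out = 95.3 kW = 95300 W
P_in = √3·V_L·I_L·cosφ = 1.732 × 230 × 312 × 0.832 = 103408 W
η = P_out / P_in = 95300 / 103408 = 0.922 = 92.2%

92.2 %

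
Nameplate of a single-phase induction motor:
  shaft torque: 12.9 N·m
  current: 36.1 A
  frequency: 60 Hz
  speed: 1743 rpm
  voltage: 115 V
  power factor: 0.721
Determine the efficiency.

ω = 2π × 1743/60 = 182.5 rad/s; P_out = τω = 12.9 × 182.5 = 2354 W
P_in = V·I·cosφ = 115 × 36.1 × 0.721 = 2993 W
η = P_out / P_in = 2354 / 2993 = 0.787 = 78.7%

78.7 %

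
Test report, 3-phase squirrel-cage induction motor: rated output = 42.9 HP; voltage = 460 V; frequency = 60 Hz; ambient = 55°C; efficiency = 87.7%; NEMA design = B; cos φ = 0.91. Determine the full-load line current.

P_out = 42.9 × 746 = 32003 W
P_in = P_out / η = 32003 / 0.877 = 36491 W
I_L = P_in / (√3·V_L·cosφ) = 36491 / (1.732 × 460 × 0.91) = 50.3 A

50.3 A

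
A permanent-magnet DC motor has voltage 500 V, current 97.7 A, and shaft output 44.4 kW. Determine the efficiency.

P_out = 44.4 kW = 44400 W
P_in = V·I = 500 × 97.7 = 48850 W
η = P_out / P_in = 44400 / 48850 = 0.909 = 90.9%

90.9 %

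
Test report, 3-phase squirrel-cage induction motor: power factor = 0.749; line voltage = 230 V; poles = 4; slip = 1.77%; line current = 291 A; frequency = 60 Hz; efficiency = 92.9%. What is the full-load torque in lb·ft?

P_in = √3·V·I·cosφ = 1.732 × 230 × 291 × 0.749 = 86826 W
P_out = η·P_in = 0.929 × 86826 = 80661 W
n_s = 120×60/4 = 1800 rpm; n = 1800×(1−0.0177) = 1768 rpm
ω = 2π×1768/60 = 185.1 rad/s
τ = P_out/ω = 80661/185.1 = 435.8 N·m
In lb·ft: 435.8/1.356 = 321 lb·ft

321 lb·ft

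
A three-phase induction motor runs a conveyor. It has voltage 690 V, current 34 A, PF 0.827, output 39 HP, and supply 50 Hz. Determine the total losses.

4510 W

P_in = √3·V·I·cosφ = 1.732×690×34×0.827 = 33603 W
P_out = 39×746 = 29094 W
Losses = P_in − P_out = 33603 − 29094 = 4509 W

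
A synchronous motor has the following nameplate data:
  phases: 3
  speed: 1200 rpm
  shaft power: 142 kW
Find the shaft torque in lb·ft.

833 lb·ft

ω = 2π × 1200/60 = 125.7 rad/s
τ = P/ω = 142000/125.7 = 1130 N·m
In lb·ft: 1130/1.356 = 833 lb·ft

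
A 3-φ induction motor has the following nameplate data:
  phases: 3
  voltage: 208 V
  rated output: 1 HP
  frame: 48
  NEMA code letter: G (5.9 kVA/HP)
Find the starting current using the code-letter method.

S_LR = 5.9 × 1 = 5.9 kVA
I_LR = S_LR/(√3·V_L) = 5900/(1.732×208) = 16.4 A

16.4 A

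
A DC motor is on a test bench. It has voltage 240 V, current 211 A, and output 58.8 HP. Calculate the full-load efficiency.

P_out = 58.8 × 746 = 43865 W
P_in = V·I = 240 × 211 = 50640 W
η = P_out / P_in = 43865 / 50640 = 0.866 = 86.6%

86.6 %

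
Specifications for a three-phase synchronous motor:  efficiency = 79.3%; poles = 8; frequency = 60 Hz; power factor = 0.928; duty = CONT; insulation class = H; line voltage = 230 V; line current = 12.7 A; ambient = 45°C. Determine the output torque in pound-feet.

29.1 lb·ft

P_in = √3·V·I·cosφ = 1.732 × 230 × 12.7 × 0.928 = 4695 W
P_out = η·P_in = 0.793 × 4695 = 3723 W
n = n_s = 120×60/8 = 900 rpm (synchronous)
ω = 2π×900/60 = 94.25 rad/s
τ = P_out/ω = 3723/94.25 = 39.5 N·m
In lb·ft: 39.5/1.356 = 29.1 lb·ft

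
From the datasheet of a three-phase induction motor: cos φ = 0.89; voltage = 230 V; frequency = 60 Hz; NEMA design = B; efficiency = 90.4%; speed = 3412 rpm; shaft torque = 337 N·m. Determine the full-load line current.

ω = 2π×3412/60 = 357.3 rad/s; P_out = τω = 337 × 357.3 = 120410 W
P_in = P_out / η = 120410 / 0.904 = 133197 W
I_L = P_in / (√3·V_L·cosφ) = 133197 / (1.732 × 230 × 0.89) = 376 A

376 A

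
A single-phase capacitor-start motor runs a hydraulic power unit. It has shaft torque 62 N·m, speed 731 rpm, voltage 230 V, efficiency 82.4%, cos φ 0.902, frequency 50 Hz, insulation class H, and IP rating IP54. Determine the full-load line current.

ω = 2π×731/60 = 76.55 rad/s; P_out = τω = 62 × 76.55 = 4746 W
P_in = P_out / η = 4746 / 0.824 = 5760 W
I = P_in / (V·cosφ) = 5760 / (230 × 0.902) = 27.8 A

27.8 A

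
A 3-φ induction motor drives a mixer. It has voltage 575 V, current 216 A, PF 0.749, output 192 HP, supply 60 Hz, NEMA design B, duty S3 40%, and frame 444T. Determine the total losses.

17900 W

P_in = √3·V·I·cosφ = 1.732×575×216×0.749 = 161121 W
P_out = 192×746 = 143232 W
Losses = P_in − P_out = 161121 − 143232 = 17889 W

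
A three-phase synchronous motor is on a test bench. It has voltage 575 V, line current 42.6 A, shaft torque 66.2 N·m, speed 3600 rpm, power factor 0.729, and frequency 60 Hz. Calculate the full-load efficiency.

ω = 2π × 3600/60 = 377 rad/s; P_out = τω = 66.2 × 377 = 24957 W
P_in = √3·V_L·I_L·cosφ = 1.732 × 575 × 42.6 × 0.729 = 30928 W
η = P_out / P_in = 24957 / 30928 = 0.807 = 80.7%

80.7 %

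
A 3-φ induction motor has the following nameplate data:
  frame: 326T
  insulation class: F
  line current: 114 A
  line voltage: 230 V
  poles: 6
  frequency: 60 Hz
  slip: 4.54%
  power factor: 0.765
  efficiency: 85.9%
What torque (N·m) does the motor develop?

249 N·m

P_in = √3·V·I·cosφ = 1.732 × 230 × 114 × 0.765 = 34741 W
P_out = η·P_in = 0.859 × 34741 = 29843 W
n_s = 120×60/6 = 1200 rpm; n = 1200×(1−0.0454) = 1146 rpm
ω = 2π×1146/60 = 120 rad/s
τ = P_out/ω = 29843/120 = 249 N·m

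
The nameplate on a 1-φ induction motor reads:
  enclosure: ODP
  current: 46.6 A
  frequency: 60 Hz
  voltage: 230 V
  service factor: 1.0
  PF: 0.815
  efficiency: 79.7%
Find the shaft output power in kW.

P_in = V·I·cosφ = 230 × 46.6 × 0.815 = 8735 W
P_out = η·P_in = 0.797 × 8735 = 6962 W

6.96 kW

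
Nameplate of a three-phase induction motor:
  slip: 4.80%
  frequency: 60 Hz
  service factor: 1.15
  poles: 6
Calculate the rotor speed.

1142 rpm

n_s = 120f/p = 120×60/6 = 1200 rpm
n = n_s(1 − s) = 1200 × (1 − 0.048) = 1142 rpm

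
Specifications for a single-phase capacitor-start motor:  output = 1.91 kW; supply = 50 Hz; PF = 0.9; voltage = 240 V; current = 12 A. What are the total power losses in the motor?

P_in = V·I·cosφ = 240×12×0.9 = 2592 W
P_out = 1910 W
Losses = P_in − P_out = 2592 − 1910 = 682 W

682 W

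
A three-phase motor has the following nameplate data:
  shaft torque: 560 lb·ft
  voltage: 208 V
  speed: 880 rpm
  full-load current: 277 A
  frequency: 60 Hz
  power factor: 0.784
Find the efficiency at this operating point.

89.4 %

τ = 560 lb·ft × 1.356 = 759.4 N·m
ω = 2π × 880/60 = 92.15 rad/s; P_out = τω = 759.4 × 92.15 = 69979 W
P_in = √3·V_L·I_L·cosφ = 1.732 × 208 × 277 × 0.784 = 78236 W
η = P_out / P_in = 69979 / 78236 = 0.894 = 89.4%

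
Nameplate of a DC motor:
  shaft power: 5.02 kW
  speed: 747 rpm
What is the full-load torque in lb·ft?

47.3 lb·ft

ω = 2π × 747/60 = 78.23 rad/s
τ = P/ω = 5020/78.23 = 64.17 N·m
In lb·ft: 64.17/1.356 = 47.3 lb·ft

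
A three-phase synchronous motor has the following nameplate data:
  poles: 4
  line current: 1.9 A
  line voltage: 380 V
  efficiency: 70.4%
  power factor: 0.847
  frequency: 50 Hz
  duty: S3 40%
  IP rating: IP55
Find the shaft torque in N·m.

P_in = √3·V·I·cosφ = 1.732 × 380 × 1.9 × 0.847 = 1059 W
P_out = η·P_in = 0.704 × 1059 = 746 W
n = n_s = 120×50/4 = 1500 rpm (synchronous)
ω = 2π×1500/60 = 157.1 rad/s
τ = P_out/ω = 746/157.1 = 4.75 N·m

4.75 N·m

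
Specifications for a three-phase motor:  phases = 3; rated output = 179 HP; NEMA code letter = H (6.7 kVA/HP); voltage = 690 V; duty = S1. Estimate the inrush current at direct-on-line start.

1000 A

S_LR = 6.7 × 179 = 1199.3 kVA
I_LR = S_LR/(√3·V_L) = 1199300/(1.732×690) = 1000 A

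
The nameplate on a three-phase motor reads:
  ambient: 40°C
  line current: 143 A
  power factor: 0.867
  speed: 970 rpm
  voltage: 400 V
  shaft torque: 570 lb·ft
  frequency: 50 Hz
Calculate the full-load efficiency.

τ = 570 lb·ft × 1.356 = 772.9 N·m
ω = 2π × 970/60 = 101.6 rad/s; P_out = τω = 772.9 × 101.6 = 78527 W
P_in = √3·V_L·I_L·cosφ = 1.732 × 400 × 143 × 0.867 = 85894 W
η = P_out / P_in = 78527 / 85894 = 0.914 = 91.4%

91.4 %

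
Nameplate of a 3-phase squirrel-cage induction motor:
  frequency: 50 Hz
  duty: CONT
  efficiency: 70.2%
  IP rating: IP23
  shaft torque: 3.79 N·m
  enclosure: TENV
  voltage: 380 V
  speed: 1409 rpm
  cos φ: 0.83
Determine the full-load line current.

1.46 A

ω = 2π×1409/60 = 147.6 rad/s; P_out = τω = 3.79 × 147.6 = 559 W
P_in = P_out / η = 559 / 0.702 = 796 W
I_L = P_in / (√3·V_L·cosφ) = 796 / (1.732 × 380 × 0.83) = 1.46 A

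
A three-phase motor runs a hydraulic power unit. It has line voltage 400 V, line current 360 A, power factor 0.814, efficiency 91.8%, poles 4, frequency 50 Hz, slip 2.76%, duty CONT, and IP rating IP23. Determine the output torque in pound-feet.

P_in = √3·V·I·cosφ = 1.732 × 400 × 360 × 0.814 = 203018 W
P_out = η·P_in = 0.918 × 203018 = 186371 W
n_s = 120×50/4 = 1500 rpm; n = 1500×(1−0.0276) = 1459 rpm
ω = 2π×1459/60 = 152.8 rad/s
τ = P_out/ω = 186371/152.8 = 1220 N·m
In lb·ft: 1220/1.356 = 900 lb·ft

900 lb·ft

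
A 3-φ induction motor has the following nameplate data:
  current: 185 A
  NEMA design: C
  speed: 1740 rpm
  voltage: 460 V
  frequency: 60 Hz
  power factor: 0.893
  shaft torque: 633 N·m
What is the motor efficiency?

ω = 2π × 1740/60 = 182.2 rad/s; P_out = τω = 633 × 182.2 = 115333 W
P_in = √3·V_L·I_L·cosφ = 1.732 × 460 × 185 × 0.893 = 131622 W
η = P_out / P_in = 115333 / 131622 = 0.876 = 87.6%

87.6 %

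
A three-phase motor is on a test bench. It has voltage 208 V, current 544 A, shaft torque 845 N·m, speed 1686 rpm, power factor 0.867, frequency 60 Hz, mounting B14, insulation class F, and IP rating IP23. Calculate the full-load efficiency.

87.8 %

ω = 2π × 1686/60 = 176.6 rad/s; P_out = τω = 845 × 176.6 = 149227 W
P_in = √3·V_L·I_L·cosφ = 1.732 × 208 × 544 × 0.867 = 169914 W
η = P_out / P_in = 149227 / 169914 = 0.878 = 87.8%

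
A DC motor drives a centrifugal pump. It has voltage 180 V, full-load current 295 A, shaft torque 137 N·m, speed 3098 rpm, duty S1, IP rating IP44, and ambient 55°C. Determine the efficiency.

83.7 %

ω = 2π × 3098/60 = 324.4 rad/s; P_out = τω = 137 × 324.4 = 44443 W
P_in = V·I = 180 × 295 = 53100 W
η = P_out / P_in = 44443 / 53100 = 0.837 = 83.7%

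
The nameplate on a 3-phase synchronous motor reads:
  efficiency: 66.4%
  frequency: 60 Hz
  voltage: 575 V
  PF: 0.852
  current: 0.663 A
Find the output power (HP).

0.501 HP

P_in = √3·V·I·cosφ = 1.732 × 575 × 0.663 × 0.852 = 563 W
P_out = η·P_in = 0.664 × 563 = 374 W
= 374/746 = 0.501 HP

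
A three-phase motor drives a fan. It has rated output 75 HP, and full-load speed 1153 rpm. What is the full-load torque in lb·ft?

342 lb·ft

P_out = 75 × 746 = 55950 W
ω = 2π × 1153/60 = 120.7 rad/s
τ = P_out/ω = 55950/120.7 = 463.5 N·m
In lb·ft: 463.5/1.356 = 342 lb·ft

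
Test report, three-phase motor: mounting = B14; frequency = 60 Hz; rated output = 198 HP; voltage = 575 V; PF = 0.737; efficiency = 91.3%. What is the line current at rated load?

P_out = 198 × 746 = 147708 W
P_in = P_out / η = 147708 / 0.913 = 161783 W
I_L = P_in / (√3·V_L·cosφ) = 161783 / (1.732 × 575 × 0.737) = 220 A

220 A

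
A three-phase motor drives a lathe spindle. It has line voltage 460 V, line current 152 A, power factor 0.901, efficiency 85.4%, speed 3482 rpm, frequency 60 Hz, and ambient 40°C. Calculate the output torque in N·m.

256 N·m

P_in = √3·V·I·cosφ = 1.732 × 460 × 152 × 0.901 = 109112 W
P_out = η·P_in = 0.854 × 109112 = 93182 W
n = 3482 rpm
ω = 2π×3482/60 = 364.6 rad/s
τ = P_out/ω = 93182/364.6 = 256 N·m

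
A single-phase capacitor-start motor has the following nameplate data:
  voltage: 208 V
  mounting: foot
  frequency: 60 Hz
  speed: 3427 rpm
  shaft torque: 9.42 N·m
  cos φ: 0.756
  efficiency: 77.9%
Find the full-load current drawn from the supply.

27.6 A

ω = 2π×3427/60 = 358.9 rad/s; P_out = τω = 9.42 × 358.9 = 3381 W
P_in = P_out / η = 3381 / 0.779 = 4340 W
I = P_in / (V·cosφ) = 4340 / (208 × 0.756) = 27.6 A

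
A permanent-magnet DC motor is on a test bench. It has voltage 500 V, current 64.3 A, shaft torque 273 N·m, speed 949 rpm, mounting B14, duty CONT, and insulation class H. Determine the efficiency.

ω = 2π × 949/60 = 99.38 rad/s; P_out = τω = 273 × 99.38 = 27131 W
P_in = V·I = 500 × 64.3 = 32150 W
η = P_out / P_in = 27131 / 32150 = 0.844 = 84.4%

84.4 %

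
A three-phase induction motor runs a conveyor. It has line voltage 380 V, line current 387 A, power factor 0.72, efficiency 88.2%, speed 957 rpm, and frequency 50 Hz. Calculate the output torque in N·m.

1610 N·m

P_in = √3·V·I·cosφ = 1.732 × 380 × 387 × 0.72 = 183390 W
P_out = η·P_in = 0.882 × 183390 = 161750 W
n = 957 rpm
ω = 2π×957/60 = 100.2 rad/s
τ = P_out/ω = 161750/100.2 = 1610 N·m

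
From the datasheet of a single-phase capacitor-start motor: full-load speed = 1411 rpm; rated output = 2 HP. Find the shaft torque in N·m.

10.1 N·m

P_out = 2 × 746 = 1492 W
ω = 2π × 1411/60 = 147.8 rad/s
τ = P_out/ω = 1492/147.8 = 10.1 N·m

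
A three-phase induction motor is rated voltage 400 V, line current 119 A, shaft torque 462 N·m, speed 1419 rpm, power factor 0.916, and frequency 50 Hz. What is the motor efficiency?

90.9 %

ω = 2π × 1419/60 = 148.6 rad/s; P_out = τω = 462 × 148.6 = 68653 W
P_in = √3·V_L·I_L·cosφ = 1.732 × 400 × 119 × 0.916 = 75518 W
η = P_out / P_in = 68653 / 75518 = 0.909 = 90.9%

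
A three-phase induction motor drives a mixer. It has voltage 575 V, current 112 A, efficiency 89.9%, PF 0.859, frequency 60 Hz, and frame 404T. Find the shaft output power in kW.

86.1 kW

P_in = √3·V·I·cosφ = 1.732 × 575 × 112 × 0.859 = 95814 W
P_out = η·P_in = 0.899 × 95814 = 86137 W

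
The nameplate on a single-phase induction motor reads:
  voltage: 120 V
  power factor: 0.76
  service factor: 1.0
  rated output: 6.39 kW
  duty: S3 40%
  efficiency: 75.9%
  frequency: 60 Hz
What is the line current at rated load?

P_out = 6.39 kW = 6390 W
P_in = P_out / η = 6390 / 0.759 = 8419 W
I = P_in / (V·cosφ) = 8419 / (120 × 0.76) = 92.3 A

92.3 A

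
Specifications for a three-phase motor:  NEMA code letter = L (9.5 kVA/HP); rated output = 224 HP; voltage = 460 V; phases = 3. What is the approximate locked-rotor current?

S_LR = 9.5 × 224 = 2128 kVA
I_LR = S_LR/(√3·V_L) = 2128000/(1.732×460) = 2670 A

2670 A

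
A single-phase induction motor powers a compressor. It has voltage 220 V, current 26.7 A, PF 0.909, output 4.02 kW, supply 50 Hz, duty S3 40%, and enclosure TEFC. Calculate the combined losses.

P_in = V·I·cosφ = 220×26.7×0.909 = 5339 W
P_out = 4020 W
Losses = P_in − P_out = 5339 − 4020 = 1319 W

1320 W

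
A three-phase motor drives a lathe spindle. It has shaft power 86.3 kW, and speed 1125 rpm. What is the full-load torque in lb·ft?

ω = 2π × 1125/60 = 117.8 rad/s
τ = P/ω = 86300/117.8 = 732.6 N·m
In lb·ft: 732.6/1.356 = 540 lb·ft

540 lb·ft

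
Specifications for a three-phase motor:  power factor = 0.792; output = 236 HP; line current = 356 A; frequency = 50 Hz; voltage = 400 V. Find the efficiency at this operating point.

P_out = 236 × 746 = 176056 W
P_in = √3·V_L·I_L·cosφ = 1.732 × 400 × 356 × 0.792 = 195336 W
η = P_out / P_in = 176056 / 195336 = 0.901 = 90.1%

90.1 %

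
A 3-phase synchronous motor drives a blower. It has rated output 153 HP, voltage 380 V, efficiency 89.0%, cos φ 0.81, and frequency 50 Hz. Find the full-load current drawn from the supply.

P_out = 153 × 746 = 114138 W
P_in = P_out / η = 114138 / 0.890 = 128245 W
I_L = P_in / (√3·V_L·cosφ) = 128245 / (1.732 × 380 × 0.81) = 241 A

241 A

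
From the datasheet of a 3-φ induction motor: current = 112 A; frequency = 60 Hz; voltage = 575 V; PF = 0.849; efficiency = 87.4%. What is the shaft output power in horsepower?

111 HP

P_in = √3·V·I·cosφ = 1.732 × 575 × 112 × 0.849 = 94698 W
P_out = η·P_in = 0.874 × 94698 = 82766 W
= 82766/746 = 111 HP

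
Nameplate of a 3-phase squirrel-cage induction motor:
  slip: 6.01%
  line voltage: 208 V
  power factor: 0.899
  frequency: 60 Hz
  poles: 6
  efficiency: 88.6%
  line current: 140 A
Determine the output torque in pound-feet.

P_in = √3·V·I·cosφ = 1.732 × 208 × 140 × 0.899 = 45342 W
P_out = η·P_in = 0.886 × 45342 = 40173 W
n_s = 120×60/6 = 1200 rpm; n = 1200×(1−0.0601) = 1128 rpm
ω = 2π×1128/60 = 118.1 rad/s
τ = P_out/ω = 40173/118.1 = 340.2 N·m
In lb·ft: 340.2/1.356 = 251 lb·ft

251 lb·ft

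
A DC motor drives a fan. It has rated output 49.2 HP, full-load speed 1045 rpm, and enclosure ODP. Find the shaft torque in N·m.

P_out = 49.2 × 746 = 36703 W
ω = 2π × 1045/60 = 109.4 rad/s
τ = P_out/ω = 36703/109.4 = 335 N·m

335 N·m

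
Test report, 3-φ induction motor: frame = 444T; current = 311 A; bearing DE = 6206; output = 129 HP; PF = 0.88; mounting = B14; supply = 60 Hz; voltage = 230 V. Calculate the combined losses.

12800 W

P_in = √3·V·I·cosφ = 1.732×230×311×0.88 = 109023 W
P_out = 129×746 = 96234 W
Losses = P_in − P_out = 109023 − 96234 = 12789 W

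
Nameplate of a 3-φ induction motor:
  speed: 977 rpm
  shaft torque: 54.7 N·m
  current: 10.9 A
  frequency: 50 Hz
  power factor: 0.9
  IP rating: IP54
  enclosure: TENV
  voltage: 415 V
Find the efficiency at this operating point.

79.4 %

ω = 2π × 977/60 = 102.3 rad/s; P_out = τω = 54.7 × 102.3 = 5596 W
P_in = √3·V_L·I_L·cosφ = 1.732 × 415 × 10.9 × 0.9 = 7051 W
η = P_out / P_in = 5596 / 7051 = 0.794 = 79.4%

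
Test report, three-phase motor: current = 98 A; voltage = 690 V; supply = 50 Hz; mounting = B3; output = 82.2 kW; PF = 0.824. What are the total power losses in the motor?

14300 W

P_in = √3·V·I·cosφ = 1.732×690×98×0.824 = 96505 W
P_out = 82200 W
Losses = P_in − P_out = 96505 − 82200 = 14305 W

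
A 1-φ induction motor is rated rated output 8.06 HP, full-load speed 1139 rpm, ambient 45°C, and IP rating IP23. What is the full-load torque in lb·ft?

P_out = 8.06 × 746 = 6013 W
ω = 2π × 1139/60 = 119.3 rad/s
τ = P_out/ω = 6013/119.3 = 50.4 N·m
In lb·ft: 50.4/1.356 = 37.2 lb·ft

37.2 lb·ft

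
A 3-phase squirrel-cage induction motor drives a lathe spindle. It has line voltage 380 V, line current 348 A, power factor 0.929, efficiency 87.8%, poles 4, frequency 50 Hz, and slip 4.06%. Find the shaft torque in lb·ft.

914 lb·ft

P_in = √3·V·I·cosφ = 1.732 × 380 × 348 × 0.929 = 212778 W
P_out = η·P_in = 0.878 × 212778 = 186819 W
n_s = 120×50/4 = 1500 rpm; n = 1500×(1−0.0406) = 1439 rpm
ω = 2π×1439/60 = 150.7 rad/s
τ = P_out/ω = 186819/150.7 = 1240 N·m
In lb·ft: 1240/1.356 = 914 lb·ft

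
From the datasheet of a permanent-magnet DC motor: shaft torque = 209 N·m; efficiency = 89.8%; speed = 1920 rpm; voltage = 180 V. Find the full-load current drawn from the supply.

ω = 2π×1920/60 = 201.1 rad/s; P_out = τω = 209 × 201.1 = 42030 W
P_in = P_out / η = 42030 / 0.898 = 46804 W
I = P_in / V = 46804 / 180 = 260 A

260 A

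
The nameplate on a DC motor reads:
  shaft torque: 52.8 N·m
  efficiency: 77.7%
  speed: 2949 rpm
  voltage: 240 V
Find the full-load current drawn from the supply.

ω = 2π×2949/60 = 308.8 rad/s; P_out = τω = 52.8 × 308.8 = 16305 W
P_in = P_out / η = 16305 / 0.777 = 20985 W
I = P_in / V = 20985 / 240 = 87.4 A

87.4 A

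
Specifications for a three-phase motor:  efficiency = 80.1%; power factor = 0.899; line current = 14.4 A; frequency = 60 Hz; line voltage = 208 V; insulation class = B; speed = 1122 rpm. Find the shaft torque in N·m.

31.8 N·m

P_in = √3·V·I·cosφ = 1.732 × 208 × 14.4 × 0.899 = 4664 W
P_out = η·P_in = 0.801 × 4664 = 3736 W
n = 1122 rpm
ω = 2π×1122/60 = 117.5 rad/s
τ = P_out/ω = 3736/117.5 = 31.8 N·m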